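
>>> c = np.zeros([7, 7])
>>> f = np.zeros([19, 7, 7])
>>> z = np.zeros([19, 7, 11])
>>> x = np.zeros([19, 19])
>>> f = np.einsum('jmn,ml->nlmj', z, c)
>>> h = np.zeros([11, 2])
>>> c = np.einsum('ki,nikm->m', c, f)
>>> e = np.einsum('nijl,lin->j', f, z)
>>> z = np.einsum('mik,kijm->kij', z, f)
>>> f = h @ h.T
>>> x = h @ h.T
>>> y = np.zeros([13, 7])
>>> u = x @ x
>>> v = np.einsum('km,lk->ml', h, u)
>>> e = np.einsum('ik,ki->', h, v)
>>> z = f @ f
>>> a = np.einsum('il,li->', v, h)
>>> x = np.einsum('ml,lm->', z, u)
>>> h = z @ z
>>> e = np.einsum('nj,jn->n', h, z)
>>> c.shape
(19,)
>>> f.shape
(11, 11)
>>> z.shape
(11, 11)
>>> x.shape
()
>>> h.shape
(11, 11)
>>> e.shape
(11,)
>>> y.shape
(13, 7)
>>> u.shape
(11, 11)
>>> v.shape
(2, 11)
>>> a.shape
()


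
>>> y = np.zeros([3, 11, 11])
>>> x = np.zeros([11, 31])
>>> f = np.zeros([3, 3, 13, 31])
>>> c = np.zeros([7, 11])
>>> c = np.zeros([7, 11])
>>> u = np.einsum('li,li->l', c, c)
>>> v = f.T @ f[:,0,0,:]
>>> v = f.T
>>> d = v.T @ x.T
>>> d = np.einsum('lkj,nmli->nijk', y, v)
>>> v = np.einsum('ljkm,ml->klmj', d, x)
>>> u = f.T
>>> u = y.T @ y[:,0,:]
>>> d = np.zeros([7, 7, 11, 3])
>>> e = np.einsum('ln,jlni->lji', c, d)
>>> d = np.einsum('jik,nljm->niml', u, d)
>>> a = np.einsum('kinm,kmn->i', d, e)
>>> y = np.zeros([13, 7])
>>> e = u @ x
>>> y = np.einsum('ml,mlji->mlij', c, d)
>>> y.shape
(7, 11, 7, 3)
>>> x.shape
(11, 31)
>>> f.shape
(3, 3, 13, 31)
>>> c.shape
(7, 11)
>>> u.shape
(11, 11, 11)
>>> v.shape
(11, 31, 11, 3)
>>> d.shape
(7, 11, 3, 7)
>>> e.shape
(11, 11, 31)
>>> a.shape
(11,)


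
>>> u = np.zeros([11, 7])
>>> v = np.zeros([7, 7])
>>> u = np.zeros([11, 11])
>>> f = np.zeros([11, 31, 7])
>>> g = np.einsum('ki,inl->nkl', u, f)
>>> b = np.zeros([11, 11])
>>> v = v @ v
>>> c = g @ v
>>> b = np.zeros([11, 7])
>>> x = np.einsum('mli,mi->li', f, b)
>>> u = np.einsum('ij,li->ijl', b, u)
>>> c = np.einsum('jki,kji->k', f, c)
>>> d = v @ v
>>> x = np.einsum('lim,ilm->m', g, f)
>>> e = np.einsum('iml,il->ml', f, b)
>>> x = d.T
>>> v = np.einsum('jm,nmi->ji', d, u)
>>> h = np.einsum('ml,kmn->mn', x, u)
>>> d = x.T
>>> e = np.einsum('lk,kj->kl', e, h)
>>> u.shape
(11, 7, 11)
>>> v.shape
(7, 11)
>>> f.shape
(11, 31, 7)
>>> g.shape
(31, 11, 7)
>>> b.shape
(11, 7)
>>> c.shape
(31,)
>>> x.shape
(7, 7)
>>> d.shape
(7, 7)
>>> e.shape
(7, 31)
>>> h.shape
(7, 11)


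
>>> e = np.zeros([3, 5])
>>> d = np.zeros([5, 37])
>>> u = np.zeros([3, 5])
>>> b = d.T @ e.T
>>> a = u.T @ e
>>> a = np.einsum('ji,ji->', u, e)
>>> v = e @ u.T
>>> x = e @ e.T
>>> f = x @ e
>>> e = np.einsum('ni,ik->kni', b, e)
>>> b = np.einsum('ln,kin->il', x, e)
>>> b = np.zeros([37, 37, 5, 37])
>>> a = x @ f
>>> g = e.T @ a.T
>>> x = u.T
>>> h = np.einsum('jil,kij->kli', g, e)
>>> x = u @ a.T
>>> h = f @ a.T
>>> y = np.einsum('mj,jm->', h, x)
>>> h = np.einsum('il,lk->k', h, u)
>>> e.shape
(5, 37, 3)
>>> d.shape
(5, 37)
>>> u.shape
(3, 5)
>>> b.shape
(37, 37, 5, 37)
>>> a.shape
(3, 5)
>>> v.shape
(3, 3)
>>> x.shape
(3, 3)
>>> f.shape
(3, 5)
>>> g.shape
(3, 37, 3)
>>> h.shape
(5,)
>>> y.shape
()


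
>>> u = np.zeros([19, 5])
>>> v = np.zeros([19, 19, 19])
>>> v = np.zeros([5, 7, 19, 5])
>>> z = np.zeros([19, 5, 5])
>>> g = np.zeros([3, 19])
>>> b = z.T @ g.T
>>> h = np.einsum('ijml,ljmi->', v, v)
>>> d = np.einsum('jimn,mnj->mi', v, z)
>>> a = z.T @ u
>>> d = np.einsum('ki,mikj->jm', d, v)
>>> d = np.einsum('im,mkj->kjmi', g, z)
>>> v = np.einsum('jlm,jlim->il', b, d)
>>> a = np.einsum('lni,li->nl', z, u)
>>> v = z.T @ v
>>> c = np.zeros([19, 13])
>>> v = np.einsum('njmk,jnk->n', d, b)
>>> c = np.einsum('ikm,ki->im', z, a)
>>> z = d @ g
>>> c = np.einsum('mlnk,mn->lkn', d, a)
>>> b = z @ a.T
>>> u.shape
(19, 5)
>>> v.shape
(5,)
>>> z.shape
(5, 5, 19, 19)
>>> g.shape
(3, 19)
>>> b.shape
(5, 5, 19, 5)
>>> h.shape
()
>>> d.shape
(5, 5, 19, 3)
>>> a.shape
(5, 19)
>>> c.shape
(5, 3, 19)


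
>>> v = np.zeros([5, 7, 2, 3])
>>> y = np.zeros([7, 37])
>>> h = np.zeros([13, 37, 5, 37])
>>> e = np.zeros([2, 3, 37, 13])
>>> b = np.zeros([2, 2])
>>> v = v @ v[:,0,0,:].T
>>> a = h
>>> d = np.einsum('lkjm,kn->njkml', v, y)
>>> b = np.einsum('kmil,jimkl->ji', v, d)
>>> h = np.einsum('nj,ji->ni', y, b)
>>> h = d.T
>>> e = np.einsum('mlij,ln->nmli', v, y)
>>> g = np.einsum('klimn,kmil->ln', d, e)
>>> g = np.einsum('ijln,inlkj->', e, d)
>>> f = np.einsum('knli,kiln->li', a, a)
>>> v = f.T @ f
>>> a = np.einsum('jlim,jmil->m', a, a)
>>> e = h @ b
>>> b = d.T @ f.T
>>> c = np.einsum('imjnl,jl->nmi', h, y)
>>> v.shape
(37, 37)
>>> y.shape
(7, 37)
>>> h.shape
(5, 5, 7, 2, 37)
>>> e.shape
(5, 5, 7, 2, 2)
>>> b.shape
(5, 5, 7, 2, 5)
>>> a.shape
(37,)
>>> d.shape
(37, 2, 7, 5, 5)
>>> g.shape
()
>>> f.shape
(5, 37)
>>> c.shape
(2, 5, 5)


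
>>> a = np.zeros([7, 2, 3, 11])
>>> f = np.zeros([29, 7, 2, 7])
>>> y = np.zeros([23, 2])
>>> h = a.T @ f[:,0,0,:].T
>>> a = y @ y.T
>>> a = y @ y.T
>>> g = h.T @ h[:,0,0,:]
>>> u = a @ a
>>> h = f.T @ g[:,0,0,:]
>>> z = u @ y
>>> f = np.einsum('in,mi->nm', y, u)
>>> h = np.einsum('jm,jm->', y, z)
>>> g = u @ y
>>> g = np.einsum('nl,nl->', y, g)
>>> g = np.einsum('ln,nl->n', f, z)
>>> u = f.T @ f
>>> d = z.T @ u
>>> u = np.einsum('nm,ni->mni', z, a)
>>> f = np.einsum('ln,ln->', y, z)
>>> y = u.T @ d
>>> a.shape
(23, 23)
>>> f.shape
()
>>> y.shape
(23, 23, 23)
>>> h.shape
()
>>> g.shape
(23,)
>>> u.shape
(2, 23, 23)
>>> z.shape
(23, 2)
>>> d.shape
(2, 23)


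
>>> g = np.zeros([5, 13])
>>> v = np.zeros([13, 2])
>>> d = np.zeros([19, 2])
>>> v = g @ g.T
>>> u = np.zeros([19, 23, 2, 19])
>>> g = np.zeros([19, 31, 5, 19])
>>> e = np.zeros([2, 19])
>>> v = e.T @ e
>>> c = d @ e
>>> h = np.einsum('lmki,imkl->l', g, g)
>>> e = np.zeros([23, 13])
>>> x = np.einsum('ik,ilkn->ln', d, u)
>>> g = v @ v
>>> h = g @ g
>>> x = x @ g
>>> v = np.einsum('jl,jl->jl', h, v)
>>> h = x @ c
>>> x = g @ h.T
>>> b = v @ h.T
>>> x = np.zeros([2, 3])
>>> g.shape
(19, 19)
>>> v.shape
(19, 19)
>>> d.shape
(19, 2)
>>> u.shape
(19, 23, 2, 19)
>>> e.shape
(23, 13)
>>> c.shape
(19, 19)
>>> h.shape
(23, 19)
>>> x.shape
(2, 3)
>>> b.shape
(19, 23)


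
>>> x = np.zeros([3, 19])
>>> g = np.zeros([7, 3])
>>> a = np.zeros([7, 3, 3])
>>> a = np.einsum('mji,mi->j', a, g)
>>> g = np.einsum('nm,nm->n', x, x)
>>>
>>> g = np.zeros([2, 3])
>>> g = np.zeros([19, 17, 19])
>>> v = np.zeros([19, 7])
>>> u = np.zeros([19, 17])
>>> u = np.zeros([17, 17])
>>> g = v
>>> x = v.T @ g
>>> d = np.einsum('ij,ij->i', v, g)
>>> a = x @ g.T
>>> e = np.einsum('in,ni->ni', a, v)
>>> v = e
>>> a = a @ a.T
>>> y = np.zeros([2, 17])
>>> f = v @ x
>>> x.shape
(7, 7)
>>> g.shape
(19, 7)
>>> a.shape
(7, 7)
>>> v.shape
(19, 7)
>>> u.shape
(17, 17)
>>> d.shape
(19,)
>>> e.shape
(19, 7)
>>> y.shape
(2, 17)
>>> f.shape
(19, 7)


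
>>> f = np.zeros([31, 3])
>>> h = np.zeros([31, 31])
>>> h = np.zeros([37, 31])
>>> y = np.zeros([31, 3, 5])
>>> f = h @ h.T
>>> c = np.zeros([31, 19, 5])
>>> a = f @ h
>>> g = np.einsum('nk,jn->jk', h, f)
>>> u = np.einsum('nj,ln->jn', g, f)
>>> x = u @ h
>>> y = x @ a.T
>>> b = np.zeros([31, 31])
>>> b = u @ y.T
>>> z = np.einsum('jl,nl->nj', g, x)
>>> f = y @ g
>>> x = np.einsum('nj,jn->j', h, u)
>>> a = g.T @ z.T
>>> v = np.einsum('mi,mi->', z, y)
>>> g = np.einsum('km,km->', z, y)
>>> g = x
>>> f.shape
(31, 31)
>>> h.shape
(37, 31)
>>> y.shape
(31, 37)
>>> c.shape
(31, 19, 5)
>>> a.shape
(31, 31)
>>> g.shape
(31,)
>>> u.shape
(31, 37)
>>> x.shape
(31,)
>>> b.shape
(31, 31)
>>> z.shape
(31, 37)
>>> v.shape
()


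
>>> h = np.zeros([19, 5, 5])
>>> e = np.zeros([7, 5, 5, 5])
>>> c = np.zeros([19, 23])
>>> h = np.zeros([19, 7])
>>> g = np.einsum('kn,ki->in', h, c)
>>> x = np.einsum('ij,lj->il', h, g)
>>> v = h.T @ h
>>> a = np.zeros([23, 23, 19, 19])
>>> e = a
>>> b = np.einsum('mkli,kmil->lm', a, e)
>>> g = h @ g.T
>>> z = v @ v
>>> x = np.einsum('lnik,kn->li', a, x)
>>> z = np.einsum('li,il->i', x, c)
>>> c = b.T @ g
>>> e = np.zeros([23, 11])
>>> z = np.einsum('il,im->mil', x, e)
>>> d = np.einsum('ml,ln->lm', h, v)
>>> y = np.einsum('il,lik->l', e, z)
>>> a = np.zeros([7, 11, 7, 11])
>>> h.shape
(19, 7)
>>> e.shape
(23, 11)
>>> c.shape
(23, 23)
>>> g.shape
(19, 23)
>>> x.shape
(23, 19)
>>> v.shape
(7, 7)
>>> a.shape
(7, 11, 7, 11)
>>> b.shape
(19, 23)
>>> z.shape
(11, 23, 19)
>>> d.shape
(7, 19)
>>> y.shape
(11,)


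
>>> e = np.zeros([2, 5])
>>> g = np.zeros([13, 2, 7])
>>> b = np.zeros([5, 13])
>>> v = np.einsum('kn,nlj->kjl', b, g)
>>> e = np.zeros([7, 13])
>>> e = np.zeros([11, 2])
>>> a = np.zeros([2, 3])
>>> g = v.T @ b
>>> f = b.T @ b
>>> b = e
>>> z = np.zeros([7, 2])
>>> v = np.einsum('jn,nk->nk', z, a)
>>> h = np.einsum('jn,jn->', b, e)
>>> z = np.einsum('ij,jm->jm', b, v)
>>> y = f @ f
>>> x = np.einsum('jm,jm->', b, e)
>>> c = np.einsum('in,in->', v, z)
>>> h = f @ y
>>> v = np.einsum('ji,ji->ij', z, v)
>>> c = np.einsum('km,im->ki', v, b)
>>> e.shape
(11, 2)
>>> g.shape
(2, 7, 13)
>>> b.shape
(11, 2)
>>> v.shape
(3, 2)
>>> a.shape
(2, 3)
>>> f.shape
(13, 13)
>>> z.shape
(2, 3)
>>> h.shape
(13, 13)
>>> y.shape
(13, 13)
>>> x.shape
()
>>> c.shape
(3, 11)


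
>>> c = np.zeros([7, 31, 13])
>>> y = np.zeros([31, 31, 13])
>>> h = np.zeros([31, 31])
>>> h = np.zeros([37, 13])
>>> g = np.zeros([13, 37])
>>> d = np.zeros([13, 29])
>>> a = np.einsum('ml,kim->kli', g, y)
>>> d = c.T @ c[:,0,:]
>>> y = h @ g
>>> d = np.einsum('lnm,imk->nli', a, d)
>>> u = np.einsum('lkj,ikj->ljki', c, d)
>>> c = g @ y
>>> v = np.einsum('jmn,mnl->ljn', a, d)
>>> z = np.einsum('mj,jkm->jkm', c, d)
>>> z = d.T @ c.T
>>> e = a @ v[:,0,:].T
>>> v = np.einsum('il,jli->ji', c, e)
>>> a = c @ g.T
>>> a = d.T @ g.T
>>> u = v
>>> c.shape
(13, 37)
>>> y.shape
(37, 37)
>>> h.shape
(37, 13)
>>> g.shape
(13, 37)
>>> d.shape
(37, 31, 13)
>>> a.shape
(13, 31, 13)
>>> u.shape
(31, 13)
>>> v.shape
(31, 13)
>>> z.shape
(13, 31, 13)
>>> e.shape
(31, 37, 13)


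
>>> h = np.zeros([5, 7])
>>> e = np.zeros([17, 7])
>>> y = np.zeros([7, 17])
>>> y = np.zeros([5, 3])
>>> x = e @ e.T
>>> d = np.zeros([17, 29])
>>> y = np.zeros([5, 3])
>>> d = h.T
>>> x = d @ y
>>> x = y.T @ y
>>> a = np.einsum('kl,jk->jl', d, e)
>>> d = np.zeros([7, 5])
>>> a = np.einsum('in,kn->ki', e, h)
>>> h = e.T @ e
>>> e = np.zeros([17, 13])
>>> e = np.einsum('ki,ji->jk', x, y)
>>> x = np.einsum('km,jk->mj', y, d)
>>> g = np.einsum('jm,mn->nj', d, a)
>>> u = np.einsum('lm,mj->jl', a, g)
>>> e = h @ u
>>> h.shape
(7, 7)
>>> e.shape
(7, 5)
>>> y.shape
(5, 3)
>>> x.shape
(3, 7)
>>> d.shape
(7, 5)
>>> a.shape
(5, 17)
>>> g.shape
(17, 7)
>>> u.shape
(7, 5)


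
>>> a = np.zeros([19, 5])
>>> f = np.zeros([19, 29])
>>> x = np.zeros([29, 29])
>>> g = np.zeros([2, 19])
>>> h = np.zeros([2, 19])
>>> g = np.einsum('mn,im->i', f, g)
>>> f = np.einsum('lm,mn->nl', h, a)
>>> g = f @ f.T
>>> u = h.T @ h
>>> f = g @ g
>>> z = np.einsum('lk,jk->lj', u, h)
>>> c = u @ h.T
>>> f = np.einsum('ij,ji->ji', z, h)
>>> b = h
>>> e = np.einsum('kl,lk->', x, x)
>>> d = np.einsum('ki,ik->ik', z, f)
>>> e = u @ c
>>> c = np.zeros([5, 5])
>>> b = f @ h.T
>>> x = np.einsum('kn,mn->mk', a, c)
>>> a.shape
(19, 5)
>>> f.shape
(2, 19)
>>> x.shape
(5, 19)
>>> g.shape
(5, 5)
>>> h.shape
(2, 19)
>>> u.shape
(19, 19)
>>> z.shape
(19, 2)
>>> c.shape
(5, 5)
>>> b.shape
(2, 2)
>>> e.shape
(19, 2)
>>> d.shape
(2, 19)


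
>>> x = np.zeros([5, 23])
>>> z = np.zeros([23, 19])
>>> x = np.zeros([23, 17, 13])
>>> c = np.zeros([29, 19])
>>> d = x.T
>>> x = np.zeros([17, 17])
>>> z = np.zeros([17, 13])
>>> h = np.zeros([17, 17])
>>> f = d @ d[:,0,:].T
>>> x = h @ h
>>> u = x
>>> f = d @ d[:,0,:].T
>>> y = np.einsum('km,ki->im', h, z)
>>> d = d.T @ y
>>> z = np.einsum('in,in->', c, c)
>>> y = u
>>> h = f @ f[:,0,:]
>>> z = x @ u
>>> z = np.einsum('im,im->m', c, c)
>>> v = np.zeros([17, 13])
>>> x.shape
(17, 17)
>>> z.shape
(19,)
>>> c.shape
(29, 19)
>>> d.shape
(23, 17, 17)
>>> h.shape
(13, 17, 13)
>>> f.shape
(13, 17, 13)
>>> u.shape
(17, 17)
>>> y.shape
(17, 17)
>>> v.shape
(17, 13)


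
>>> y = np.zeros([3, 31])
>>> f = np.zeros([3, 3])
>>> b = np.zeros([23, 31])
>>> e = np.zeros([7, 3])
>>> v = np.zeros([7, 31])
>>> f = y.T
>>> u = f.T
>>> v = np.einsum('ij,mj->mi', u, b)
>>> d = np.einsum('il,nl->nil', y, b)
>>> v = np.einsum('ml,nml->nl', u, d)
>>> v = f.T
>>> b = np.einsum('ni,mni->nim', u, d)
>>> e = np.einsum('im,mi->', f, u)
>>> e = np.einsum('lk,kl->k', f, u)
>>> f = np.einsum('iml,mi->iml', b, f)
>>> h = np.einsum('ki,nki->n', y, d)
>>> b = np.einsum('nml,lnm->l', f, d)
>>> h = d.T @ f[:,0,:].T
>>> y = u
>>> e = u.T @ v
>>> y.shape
(3, 31)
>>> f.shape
(3, 31, 23)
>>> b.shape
(23,)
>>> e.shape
(31, 31)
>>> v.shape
(3, 31)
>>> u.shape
(3, 31)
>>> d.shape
(23, 3, 31)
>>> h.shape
(31, 3, 3)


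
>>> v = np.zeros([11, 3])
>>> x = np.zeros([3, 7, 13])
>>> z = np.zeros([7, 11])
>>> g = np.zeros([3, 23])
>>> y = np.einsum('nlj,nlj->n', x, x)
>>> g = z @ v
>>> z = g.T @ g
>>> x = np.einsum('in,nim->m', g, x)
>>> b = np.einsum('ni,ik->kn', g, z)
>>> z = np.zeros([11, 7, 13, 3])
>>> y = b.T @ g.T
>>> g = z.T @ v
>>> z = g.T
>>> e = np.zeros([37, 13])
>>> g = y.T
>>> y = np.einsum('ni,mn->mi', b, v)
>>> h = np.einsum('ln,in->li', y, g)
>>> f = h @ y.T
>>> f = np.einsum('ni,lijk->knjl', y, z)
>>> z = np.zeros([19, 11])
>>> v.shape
(11, 3)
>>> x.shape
(13,)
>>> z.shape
(19, 11)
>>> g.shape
(7, 7)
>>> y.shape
(11, 7)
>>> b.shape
(3, 7)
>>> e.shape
(37, 13)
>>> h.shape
(11, 7)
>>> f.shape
(3, 11, 13, 3)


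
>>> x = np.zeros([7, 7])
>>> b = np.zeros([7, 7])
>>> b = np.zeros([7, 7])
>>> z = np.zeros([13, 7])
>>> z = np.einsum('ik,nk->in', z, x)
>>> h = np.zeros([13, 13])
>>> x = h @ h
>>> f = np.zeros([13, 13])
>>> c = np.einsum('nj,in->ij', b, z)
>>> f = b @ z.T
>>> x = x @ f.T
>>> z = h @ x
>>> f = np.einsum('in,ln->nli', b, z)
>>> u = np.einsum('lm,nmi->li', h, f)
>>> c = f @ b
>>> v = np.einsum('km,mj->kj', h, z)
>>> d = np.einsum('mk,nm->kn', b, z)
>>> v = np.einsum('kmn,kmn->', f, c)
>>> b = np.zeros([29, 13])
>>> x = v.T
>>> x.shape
()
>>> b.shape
(29, 13)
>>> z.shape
(13, 7)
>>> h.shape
(13, 13)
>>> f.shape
(7, 13, 7)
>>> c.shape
(7, 13, 7)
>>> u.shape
(13, 7)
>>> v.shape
()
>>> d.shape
(7, 13)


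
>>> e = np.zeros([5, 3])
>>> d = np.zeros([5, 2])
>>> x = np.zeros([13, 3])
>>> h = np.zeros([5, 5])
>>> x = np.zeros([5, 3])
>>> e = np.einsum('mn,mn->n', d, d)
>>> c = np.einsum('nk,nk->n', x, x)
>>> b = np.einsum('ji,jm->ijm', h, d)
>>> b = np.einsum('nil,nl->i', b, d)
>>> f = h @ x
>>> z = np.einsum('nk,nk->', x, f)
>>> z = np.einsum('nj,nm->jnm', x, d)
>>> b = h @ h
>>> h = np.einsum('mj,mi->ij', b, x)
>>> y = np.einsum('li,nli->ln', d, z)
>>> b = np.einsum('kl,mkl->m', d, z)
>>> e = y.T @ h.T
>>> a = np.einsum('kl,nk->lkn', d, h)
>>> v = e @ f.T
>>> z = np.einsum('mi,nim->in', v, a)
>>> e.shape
(3, 3)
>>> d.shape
(5, 2)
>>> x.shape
(5, 3)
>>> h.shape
(3, 5)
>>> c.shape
(5,)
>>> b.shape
(3,)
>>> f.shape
(5, 3)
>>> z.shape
(5, 2)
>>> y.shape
(5, 3)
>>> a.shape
(2, 5, 3)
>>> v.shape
(3, 5)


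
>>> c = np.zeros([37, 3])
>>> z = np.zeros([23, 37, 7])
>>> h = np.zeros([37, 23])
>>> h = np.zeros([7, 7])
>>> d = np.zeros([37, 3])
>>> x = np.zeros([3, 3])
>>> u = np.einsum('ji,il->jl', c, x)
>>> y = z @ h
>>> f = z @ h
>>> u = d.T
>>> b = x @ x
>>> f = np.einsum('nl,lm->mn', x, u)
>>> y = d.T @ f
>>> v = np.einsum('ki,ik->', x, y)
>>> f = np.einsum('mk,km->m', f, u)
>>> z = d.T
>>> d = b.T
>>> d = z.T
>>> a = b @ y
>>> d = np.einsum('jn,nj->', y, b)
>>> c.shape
(37, 3)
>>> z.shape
(3, 37)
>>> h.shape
(7, 7)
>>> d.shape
()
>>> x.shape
(3, 3)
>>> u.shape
(3, 37)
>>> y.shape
(3, 3)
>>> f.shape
(37,)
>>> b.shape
(3, 3)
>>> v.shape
()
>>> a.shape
(3, 3)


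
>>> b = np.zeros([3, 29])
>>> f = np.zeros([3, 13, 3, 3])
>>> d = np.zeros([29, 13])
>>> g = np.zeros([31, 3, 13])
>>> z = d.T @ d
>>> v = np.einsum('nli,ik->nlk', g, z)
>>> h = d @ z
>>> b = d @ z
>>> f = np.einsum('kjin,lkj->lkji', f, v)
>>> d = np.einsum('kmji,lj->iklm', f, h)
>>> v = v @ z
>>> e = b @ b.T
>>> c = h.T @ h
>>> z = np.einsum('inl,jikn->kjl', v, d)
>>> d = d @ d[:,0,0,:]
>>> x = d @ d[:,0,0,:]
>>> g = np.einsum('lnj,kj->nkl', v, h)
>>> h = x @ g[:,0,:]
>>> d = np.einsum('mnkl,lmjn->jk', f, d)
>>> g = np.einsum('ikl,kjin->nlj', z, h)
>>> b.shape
(29, 13)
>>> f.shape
(31, 3, 13, 3)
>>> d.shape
(29, 13)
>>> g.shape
(31, 13, 31)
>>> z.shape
(29, 3, 13)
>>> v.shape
(31, 3, 13)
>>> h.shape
(3, 31, 29, 31)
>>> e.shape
(29, 29)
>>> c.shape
(13, 13)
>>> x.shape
(3, 31, 29, 3)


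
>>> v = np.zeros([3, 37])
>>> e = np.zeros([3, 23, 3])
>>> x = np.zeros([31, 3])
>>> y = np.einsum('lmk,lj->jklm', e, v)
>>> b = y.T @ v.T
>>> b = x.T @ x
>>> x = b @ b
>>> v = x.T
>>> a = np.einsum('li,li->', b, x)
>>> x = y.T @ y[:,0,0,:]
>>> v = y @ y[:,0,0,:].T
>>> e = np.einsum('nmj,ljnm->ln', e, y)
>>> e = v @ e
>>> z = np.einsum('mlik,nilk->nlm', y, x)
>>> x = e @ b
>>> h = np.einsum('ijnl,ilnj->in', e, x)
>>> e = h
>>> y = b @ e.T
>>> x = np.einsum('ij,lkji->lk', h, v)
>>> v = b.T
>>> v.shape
(3, 3)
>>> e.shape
(37, 3)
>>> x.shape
(37, 3)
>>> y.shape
(3, 37)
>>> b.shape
(3, 3)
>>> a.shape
()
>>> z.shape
(23, 3, 37)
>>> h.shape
(37, 3)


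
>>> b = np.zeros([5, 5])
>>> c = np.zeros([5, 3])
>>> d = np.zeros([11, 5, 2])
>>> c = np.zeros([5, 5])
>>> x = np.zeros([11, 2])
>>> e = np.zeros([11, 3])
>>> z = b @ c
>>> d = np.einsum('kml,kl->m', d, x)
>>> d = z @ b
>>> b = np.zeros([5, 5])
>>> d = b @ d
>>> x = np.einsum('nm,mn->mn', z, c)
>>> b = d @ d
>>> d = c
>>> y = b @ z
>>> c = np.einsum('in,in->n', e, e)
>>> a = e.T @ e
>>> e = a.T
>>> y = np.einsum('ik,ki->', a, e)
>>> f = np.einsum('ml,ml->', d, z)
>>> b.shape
(5, 5)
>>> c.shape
(3,)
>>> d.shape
(5, 5)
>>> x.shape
(5, 5)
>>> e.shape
(3, 3)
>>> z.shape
(5, 5)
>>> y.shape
()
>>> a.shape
(3, 3)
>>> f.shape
()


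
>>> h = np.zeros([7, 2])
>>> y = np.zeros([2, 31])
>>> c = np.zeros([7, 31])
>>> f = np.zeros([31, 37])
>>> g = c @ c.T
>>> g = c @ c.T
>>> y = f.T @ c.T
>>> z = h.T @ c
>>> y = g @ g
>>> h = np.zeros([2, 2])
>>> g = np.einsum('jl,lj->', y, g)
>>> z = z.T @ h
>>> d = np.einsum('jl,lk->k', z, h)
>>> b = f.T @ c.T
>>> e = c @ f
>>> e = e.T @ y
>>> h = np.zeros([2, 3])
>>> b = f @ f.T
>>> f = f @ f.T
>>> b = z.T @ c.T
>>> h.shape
(2, 3)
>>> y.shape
(7, 7)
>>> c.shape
(7, 31)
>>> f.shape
(31, 31)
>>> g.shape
()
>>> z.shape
(31, 2)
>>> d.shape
(2,)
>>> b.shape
(2, 7)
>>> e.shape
(37, 7)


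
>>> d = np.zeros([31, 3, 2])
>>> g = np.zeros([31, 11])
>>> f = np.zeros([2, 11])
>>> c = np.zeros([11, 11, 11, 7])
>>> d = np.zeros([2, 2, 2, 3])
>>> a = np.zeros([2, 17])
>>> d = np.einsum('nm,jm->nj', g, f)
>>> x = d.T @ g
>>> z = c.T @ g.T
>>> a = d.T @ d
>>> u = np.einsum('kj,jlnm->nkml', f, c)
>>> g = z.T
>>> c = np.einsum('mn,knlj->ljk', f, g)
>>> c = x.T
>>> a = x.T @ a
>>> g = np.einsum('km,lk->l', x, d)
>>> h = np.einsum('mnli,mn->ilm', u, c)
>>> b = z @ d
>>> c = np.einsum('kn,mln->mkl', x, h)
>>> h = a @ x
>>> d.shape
(31, 2)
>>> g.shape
(31,)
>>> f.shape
(2, 11)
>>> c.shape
(11, 2, 7)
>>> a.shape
(11, 2)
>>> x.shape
(2, 11)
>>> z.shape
(7, 11, 11, 31)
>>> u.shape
(11, 2, 7, 11)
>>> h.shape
(11, 11)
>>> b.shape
(7, 11, 11, 2)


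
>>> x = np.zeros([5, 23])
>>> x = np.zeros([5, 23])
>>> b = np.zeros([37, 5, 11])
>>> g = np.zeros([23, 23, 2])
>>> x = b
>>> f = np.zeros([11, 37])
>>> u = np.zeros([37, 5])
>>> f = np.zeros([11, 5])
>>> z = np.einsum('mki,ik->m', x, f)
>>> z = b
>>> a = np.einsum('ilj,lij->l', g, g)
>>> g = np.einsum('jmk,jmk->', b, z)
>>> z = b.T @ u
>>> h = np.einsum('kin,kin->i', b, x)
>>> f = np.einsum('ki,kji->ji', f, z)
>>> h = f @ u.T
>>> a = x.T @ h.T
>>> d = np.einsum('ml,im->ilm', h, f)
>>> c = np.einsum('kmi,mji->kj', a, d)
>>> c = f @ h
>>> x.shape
(37, 5, 11)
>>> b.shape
(37, 5, 11)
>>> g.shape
()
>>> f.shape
(5, 5)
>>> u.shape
(37, 5)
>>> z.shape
(11, 5, 5)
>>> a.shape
(11, 5, 5)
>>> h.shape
(5, 37)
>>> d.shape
(5, 37, 5)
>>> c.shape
(5, 37)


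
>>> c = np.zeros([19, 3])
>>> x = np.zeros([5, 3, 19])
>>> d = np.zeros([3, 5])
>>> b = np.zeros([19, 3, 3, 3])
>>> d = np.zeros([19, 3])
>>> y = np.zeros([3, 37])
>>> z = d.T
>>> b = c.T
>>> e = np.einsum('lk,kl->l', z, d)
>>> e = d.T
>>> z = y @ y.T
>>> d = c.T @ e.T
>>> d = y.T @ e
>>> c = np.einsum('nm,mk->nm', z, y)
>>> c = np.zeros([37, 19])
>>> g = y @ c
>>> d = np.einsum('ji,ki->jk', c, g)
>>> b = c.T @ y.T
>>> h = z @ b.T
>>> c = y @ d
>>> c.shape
(3, 3)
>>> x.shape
(5, 3, 19)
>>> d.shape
(37, 3)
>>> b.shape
(19, 3)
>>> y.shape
(3, 37)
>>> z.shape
(3, 3)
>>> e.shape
(3, 19)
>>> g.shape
(3, 19)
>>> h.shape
(3, 19)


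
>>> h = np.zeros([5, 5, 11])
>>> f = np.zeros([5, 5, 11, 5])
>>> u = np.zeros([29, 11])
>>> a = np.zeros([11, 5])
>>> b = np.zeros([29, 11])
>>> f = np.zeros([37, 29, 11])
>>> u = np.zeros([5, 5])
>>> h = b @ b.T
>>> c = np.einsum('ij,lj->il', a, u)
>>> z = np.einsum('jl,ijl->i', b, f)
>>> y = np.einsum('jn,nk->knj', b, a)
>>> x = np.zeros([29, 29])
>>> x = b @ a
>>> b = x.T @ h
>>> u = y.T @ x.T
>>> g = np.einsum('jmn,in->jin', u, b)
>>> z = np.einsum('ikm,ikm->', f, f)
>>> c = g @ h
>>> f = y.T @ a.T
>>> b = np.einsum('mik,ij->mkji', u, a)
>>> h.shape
(29, 29)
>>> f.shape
(29, 11, 11)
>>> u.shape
(29, 11, 29)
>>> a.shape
(11, 5)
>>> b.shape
(29, 29, 5, 11)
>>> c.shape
(29, 5, 29)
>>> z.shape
()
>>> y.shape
(5, 11, 29)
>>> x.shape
(29, 5)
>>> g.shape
(29, 5, 29)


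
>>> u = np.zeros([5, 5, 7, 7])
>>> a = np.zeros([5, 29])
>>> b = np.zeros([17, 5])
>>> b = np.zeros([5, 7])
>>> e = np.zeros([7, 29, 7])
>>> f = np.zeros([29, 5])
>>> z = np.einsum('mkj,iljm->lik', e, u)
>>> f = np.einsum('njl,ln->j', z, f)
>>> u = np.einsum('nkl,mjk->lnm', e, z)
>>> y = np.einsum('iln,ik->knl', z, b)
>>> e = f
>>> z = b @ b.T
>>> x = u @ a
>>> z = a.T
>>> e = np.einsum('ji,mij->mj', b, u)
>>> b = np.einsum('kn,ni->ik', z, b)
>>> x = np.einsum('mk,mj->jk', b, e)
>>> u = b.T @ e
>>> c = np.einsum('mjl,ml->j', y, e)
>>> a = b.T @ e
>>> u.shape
(29, 5)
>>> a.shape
(29, 5)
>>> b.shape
(7, 29)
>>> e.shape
(7, 5)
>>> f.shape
(5,)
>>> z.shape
(29, 5)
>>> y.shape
(7, 29, 5)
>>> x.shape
(5, 29)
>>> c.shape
(29,)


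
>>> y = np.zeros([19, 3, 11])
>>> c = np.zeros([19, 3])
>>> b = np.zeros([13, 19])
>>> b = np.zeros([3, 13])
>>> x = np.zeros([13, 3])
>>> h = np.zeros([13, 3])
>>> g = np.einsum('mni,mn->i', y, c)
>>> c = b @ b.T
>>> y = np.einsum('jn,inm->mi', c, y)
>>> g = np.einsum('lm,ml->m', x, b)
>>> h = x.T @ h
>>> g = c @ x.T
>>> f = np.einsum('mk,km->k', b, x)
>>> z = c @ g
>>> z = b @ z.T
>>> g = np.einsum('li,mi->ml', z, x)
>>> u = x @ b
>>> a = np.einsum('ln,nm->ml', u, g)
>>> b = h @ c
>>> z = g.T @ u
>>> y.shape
(11, 19)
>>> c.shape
(3, 3)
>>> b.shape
(3, 3)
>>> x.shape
(13, 3)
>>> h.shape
(3, 3)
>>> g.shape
(13, 3)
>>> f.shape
(13,)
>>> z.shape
(3, 13)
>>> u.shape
(13, 13)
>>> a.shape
(3, 13)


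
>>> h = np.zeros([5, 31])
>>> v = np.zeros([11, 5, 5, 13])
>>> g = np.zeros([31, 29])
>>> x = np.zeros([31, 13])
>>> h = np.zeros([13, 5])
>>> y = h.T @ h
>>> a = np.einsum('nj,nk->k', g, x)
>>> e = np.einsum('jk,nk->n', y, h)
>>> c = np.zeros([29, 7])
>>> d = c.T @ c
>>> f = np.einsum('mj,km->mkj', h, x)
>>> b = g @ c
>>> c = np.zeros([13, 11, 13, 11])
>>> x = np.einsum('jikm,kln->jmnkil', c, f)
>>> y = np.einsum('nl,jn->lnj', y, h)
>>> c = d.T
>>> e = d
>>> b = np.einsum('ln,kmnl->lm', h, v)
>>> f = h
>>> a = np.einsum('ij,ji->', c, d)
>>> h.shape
(13, 5)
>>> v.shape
(11, 5, 5, 13)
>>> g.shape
(31, 29)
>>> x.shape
(13, 11, 5, 13, 11, 31)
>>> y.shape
(5, 5, 13)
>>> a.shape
()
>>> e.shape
(7, 7)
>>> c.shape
(7, 7)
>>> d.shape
(7, 7)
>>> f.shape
(13, 5)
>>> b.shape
(13, 5)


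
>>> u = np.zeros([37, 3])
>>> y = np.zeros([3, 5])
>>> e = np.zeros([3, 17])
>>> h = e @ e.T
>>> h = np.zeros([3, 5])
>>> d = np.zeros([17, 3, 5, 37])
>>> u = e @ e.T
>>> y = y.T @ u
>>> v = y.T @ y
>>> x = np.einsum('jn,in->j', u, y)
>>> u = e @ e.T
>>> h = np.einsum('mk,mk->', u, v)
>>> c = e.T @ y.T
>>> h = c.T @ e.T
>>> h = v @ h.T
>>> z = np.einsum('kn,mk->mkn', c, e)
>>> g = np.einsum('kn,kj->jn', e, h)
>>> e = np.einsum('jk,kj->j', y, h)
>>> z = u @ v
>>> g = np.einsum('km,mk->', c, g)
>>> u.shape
(3, 3)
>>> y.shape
(5, 3)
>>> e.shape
(5,)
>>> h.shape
(3, 5)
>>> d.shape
(17, 3, 5, 37)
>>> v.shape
(3, 3)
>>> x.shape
(3,)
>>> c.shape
(17, 5)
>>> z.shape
(3, 3)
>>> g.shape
()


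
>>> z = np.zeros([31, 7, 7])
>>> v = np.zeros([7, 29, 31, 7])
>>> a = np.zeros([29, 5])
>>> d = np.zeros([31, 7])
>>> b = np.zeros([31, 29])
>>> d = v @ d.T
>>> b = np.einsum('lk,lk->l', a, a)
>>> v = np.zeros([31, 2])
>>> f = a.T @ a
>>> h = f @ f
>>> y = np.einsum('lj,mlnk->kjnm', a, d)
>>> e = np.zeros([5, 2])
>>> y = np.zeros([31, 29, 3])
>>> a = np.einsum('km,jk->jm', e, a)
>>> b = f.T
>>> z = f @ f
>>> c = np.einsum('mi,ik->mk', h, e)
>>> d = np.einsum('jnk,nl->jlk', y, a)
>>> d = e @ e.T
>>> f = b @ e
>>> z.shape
(5, 5)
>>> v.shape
(31, 2)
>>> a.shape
(29, 2)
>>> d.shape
(5, 5)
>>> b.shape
(5, 5)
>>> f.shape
(5, 2)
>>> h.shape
(5, 5)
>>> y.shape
(31, 29, 3)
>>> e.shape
(5, 2)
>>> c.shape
(5, 2)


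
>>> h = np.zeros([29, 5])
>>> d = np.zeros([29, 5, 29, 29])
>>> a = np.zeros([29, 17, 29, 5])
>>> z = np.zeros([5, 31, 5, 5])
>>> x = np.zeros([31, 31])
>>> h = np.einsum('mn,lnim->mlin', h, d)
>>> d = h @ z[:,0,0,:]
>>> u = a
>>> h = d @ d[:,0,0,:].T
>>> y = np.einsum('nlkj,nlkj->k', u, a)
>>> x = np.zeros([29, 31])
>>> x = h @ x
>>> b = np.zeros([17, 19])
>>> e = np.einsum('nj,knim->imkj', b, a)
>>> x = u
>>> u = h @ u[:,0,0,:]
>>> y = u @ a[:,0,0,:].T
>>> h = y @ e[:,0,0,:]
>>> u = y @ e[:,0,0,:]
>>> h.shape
(29, 29, 29, 19)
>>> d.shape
(29, 29, 29, 5)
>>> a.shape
(29, 17, 29, 5)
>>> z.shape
(5, 31, 5, 5)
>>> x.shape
(29, 17, 29, 5)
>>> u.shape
(29, 29, 29, 19)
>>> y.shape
(29, 29, 29, 29)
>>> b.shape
(17, 19)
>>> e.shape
(29, 5, 29, 19)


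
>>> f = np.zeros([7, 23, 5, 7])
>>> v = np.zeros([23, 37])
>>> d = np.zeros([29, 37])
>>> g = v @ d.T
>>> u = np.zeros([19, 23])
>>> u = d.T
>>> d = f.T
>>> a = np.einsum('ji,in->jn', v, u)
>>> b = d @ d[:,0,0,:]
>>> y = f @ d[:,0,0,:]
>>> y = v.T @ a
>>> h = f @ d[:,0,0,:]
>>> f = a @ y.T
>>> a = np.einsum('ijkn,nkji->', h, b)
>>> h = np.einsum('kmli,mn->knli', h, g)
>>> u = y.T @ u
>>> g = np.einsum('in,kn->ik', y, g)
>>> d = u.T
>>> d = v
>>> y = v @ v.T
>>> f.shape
(23, 37)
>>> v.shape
(23, 37)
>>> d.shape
(23, 37)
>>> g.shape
(37, 23)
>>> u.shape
(29, 29)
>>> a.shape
()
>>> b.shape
(7, 5, 23, 7)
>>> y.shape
(23, 23)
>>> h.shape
(7, 29, 5, 7)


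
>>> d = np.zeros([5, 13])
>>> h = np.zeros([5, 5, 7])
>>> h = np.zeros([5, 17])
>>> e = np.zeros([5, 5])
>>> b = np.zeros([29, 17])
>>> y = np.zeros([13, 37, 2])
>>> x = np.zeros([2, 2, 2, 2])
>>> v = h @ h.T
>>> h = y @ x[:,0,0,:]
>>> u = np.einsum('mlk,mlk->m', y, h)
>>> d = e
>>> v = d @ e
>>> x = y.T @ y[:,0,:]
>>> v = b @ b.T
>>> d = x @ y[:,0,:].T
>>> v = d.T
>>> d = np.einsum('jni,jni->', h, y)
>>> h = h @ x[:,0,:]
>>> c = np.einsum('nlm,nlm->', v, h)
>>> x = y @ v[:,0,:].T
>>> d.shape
()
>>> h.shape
(13, 37, 2)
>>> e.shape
(5, 5)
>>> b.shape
(29, 17)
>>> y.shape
(13, 37, 2)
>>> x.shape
(13, 37, 13)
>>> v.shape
(13, 37, 2)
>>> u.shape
(13,)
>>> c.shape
()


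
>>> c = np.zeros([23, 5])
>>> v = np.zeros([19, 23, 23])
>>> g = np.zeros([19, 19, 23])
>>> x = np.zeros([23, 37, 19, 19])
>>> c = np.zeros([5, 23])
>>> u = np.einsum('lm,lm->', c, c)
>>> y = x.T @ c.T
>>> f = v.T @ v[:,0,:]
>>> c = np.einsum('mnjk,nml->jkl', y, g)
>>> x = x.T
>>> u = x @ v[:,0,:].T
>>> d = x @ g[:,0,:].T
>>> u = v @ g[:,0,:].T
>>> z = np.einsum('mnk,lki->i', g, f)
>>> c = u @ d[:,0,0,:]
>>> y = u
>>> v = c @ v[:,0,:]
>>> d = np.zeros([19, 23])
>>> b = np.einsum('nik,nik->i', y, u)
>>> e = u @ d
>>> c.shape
(19, 23, 19)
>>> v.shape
(19, 23, 23)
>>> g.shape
(19, 19, 23)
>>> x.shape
(19, 19, 37, 23)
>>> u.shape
(19, 23, 19)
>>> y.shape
(19, 23, 19)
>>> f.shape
(23, 23, 23)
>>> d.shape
(19, 23)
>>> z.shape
(23,)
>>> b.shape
(23,)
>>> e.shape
(19, 23, 23)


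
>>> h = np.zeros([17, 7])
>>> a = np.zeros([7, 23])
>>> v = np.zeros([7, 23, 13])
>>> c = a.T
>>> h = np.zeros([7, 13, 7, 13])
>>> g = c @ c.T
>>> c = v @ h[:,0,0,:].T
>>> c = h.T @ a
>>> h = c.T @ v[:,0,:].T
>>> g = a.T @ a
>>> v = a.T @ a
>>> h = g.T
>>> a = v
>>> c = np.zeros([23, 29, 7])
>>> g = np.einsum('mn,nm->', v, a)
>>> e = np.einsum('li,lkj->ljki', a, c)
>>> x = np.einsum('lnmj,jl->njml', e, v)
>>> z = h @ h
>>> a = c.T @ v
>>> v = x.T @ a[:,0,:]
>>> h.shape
(23, 23)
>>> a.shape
(7, 29, 23)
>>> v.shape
(23, 29, 23, 23)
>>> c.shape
(23, 29, 7)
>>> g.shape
()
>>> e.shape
(23, 7, 29, 23)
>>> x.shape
(7, 23, 29, 23)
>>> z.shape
(23, 23)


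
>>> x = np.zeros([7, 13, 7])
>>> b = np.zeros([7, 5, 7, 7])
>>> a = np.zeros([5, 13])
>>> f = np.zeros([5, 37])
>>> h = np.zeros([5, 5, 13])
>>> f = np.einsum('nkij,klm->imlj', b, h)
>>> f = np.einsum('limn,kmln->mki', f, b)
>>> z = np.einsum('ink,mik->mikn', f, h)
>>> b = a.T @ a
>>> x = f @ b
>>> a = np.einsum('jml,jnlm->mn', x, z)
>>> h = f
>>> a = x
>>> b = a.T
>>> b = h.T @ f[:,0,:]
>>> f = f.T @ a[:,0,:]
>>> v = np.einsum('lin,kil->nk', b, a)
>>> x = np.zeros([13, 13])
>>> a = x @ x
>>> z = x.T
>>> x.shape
(13, 13)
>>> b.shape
(13, 7, 13)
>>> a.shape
(13, 13)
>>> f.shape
(13, 7, 13)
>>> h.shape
(5, 7, 13)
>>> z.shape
(13, 13)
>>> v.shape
(13, 5)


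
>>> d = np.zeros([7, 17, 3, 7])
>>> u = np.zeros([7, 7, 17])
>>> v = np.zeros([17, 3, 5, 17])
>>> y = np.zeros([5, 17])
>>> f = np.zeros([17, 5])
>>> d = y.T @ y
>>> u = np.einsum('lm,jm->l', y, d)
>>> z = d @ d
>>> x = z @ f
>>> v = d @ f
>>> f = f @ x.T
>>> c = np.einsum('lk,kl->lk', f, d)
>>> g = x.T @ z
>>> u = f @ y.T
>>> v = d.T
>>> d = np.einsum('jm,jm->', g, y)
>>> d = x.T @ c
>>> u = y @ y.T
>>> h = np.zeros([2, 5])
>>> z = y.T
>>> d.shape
(5, 17)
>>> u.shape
(5, 5)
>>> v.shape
(17, 17)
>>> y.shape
(5, 17)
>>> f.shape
(17, 17)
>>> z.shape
(17, 5)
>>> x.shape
(17, 5)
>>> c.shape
(17, 17)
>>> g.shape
(5, 17)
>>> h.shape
(2, 5)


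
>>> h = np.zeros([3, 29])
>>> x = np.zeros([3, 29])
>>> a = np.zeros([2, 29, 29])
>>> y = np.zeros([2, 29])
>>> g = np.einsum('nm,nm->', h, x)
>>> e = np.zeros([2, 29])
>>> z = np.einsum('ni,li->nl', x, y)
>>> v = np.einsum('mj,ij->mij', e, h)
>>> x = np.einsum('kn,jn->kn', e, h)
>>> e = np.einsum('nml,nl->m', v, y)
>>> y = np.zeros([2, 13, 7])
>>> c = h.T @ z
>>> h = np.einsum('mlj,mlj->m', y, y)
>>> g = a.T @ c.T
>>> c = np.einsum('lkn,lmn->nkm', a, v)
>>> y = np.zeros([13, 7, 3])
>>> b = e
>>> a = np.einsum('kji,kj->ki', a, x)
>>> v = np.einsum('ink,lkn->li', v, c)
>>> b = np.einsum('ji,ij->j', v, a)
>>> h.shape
(2,)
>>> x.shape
(2, 29)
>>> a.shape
(2, 29)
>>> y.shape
(13, 7, 3)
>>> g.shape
(29, 29, 29)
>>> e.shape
(3,)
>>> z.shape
(3, 2)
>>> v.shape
(29, 2)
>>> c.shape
(29, 29, 3)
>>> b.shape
(29,)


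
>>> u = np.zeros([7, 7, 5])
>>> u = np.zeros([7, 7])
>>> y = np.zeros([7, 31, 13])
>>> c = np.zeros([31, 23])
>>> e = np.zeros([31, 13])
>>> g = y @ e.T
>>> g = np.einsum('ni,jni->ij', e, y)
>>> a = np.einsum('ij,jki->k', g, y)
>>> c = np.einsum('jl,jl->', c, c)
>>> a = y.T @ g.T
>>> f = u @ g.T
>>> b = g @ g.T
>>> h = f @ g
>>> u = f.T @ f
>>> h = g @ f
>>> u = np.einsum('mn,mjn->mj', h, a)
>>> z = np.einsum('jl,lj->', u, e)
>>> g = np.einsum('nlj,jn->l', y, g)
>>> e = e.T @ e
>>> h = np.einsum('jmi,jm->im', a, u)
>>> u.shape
(13, 31)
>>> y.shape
(7, 31, 13)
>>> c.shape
()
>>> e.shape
(13, 13)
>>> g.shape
(31,)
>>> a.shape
(13, 31, 13)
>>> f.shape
(7, 13)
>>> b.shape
(13, 13)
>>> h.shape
(13, 31)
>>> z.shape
()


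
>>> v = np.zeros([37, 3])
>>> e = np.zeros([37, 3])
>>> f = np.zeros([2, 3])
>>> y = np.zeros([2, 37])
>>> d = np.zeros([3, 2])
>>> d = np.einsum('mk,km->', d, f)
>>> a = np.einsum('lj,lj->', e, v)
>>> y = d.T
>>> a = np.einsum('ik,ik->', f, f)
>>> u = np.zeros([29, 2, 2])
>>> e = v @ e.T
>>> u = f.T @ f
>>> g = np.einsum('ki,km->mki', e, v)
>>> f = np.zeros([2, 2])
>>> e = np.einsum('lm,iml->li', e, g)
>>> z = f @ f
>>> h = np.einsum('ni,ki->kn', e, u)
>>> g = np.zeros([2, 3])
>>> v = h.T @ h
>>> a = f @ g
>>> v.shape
(37, 37)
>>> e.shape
(37, 3)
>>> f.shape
(2, 2)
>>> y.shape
()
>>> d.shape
()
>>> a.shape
(2, 3)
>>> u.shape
(3, 3)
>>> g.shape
(2, 3)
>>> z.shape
(2, 2)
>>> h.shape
(3, 37)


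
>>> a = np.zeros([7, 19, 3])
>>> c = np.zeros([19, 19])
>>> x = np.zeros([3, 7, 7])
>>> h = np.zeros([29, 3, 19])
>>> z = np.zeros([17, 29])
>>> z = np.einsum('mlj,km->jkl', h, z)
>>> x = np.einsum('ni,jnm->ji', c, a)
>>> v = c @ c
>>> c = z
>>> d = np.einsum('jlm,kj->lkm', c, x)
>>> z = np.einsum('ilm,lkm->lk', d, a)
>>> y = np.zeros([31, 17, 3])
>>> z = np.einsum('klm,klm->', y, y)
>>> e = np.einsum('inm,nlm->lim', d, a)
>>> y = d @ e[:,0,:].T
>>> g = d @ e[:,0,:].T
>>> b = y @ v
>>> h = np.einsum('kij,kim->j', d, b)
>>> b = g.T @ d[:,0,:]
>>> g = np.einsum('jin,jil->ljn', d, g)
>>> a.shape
(7, 19, 3)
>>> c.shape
(19, 17, 3)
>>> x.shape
(7, 19)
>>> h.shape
(3,)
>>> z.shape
()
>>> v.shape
(19, 19)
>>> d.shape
(17, 7, 3)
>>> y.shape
(17, 7, 19)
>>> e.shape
(19, 17, 3)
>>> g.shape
(19, 17, 3)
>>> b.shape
(19, 7, 3)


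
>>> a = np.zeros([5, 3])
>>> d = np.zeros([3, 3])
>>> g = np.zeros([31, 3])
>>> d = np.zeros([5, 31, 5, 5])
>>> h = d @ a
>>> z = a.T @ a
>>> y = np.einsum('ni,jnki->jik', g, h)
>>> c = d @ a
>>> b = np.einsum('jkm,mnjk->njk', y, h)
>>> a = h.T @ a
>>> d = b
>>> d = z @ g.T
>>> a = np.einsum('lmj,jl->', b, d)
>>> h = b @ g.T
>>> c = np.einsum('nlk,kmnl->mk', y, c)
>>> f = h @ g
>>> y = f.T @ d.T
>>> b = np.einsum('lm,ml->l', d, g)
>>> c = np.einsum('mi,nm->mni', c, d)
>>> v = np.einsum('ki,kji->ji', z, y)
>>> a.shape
()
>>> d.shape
(3, 31)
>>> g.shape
(31, 3)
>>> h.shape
(31, 5, 31)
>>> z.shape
(3, 3)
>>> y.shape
(3, 5, 3)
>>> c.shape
(31, 3, 5)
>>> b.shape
(3,)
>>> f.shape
(31, 5, 3)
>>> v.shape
(5, 3)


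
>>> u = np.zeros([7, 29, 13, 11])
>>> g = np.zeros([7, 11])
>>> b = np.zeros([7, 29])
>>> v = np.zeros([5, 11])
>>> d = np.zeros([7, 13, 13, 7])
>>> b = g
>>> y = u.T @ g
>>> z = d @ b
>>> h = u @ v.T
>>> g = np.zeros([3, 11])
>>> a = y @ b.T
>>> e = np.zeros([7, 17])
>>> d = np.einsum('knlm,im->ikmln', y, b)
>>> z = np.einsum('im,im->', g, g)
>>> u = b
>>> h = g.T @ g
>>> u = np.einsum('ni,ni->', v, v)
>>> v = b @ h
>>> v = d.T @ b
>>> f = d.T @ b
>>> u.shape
()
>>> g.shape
(3, 11)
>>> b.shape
(7, 11)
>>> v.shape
(13, 29, 11, 11, 11)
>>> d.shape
(7, 11, 11, 29, 13)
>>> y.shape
(11, 13, 29, 11)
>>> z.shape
()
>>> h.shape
(11, 11)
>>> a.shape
(11, 13, 29, 7)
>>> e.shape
(7, 17)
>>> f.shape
(13, 29, 11, 11, 11)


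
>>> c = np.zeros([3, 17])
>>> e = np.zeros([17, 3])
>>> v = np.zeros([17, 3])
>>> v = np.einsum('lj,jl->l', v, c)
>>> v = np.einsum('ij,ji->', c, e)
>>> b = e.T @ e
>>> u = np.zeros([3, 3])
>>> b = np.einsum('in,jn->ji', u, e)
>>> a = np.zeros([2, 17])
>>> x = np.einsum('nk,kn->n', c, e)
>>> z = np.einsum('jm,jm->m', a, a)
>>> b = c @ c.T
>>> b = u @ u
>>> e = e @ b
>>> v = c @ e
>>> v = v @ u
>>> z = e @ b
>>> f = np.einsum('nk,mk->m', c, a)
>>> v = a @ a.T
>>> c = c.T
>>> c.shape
(17, 3)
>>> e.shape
(17, 3)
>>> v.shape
(2, 2)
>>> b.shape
(3, 3)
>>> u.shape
(3, 3)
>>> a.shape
(2, 17)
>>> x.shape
(3,)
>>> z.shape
(17, 3)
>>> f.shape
(2,)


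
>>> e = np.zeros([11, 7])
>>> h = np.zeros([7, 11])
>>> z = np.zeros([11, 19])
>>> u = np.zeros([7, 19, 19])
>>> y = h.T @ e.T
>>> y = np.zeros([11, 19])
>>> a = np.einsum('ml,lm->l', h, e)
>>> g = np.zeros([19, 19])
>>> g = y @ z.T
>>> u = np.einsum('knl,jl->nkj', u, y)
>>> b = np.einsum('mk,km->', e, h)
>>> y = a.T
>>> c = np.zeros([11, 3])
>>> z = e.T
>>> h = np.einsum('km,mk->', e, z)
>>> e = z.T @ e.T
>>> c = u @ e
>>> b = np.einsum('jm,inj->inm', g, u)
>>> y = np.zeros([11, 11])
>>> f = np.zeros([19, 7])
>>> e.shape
(11, 11)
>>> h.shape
()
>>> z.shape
(7, 11)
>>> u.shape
(19, 7, 11)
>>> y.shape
(11, 11)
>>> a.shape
(11,)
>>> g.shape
(11, 11)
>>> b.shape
(19, 7, 11)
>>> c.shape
(19, 7, 11)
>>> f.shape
(19, 7)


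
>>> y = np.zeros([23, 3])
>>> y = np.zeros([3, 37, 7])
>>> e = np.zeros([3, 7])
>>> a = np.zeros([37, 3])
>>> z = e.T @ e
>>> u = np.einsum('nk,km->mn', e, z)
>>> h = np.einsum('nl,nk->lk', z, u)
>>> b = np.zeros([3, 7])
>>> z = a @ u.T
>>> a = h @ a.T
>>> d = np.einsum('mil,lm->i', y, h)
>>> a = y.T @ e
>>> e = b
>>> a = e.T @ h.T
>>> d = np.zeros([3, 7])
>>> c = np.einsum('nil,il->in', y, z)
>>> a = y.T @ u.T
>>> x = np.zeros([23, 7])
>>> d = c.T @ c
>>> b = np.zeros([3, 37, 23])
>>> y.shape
(3, 37, 7)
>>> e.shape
(3, 7)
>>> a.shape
(7, 37, 7)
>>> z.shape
(37, 7)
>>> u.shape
(7, 3)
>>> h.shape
(7, 3)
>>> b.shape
(3, 37, 23)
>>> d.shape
(3, 3)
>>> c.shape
(37, 3)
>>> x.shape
(23, 7)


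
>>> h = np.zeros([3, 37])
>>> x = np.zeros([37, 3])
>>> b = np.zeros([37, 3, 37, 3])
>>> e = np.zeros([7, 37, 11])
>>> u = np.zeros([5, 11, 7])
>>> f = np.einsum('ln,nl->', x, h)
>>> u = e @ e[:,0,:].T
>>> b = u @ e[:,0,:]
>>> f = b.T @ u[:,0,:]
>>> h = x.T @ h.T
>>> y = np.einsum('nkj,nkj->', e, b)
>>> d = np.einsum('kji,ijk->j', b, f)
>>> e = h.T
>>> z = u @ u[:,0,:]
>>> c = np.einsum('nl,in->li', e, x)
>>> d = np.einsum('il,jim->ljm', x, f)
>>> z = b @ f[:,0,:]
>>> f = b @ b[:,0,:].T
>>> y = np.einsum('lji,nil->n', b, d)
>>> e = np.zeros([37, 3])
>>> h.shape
(3, 3)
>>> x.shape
(37, 3)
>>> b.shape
(7, 37, 11)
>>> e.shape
(37, 3)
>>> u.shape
(7, 37, 7)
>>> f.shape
(7, 37, 7)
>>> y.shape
(3,)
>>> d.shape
(3, 11, 7)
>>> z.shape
(7, 37, 7)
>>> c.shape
(3, 37)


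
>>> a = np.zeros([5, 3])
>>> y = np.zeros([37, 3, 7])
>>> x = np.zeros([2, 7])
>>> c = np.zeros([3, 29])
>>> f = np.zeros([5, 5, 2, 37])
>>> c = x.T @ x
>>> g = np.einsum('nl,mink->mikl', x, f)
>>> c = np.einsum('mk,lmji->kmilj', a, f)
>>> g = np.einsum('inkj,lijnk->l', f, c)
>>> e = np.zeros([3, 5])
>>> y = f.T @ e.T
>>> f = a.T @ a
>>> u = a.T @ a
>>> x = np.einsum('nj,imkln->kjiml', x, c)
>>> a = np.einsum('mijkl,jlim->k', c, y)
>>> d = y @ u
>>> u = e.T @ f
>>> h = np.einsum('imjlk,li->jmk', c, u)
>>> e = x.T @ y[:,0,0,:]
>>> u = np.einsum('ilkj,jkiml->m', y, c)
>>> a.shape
(5,)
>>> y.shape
(37, 2, 5, 3)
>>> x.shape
(37, 7, 3, 5, 5)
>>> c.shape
(3, 5, 37, 5, 2)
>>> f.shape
(3, 3)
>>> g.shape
(3,)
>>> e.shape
(5, 5, 3, 7, 3)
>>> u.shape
(5,)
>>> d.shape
(37, 2, 5, 3)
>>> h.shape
(37, 5, 2)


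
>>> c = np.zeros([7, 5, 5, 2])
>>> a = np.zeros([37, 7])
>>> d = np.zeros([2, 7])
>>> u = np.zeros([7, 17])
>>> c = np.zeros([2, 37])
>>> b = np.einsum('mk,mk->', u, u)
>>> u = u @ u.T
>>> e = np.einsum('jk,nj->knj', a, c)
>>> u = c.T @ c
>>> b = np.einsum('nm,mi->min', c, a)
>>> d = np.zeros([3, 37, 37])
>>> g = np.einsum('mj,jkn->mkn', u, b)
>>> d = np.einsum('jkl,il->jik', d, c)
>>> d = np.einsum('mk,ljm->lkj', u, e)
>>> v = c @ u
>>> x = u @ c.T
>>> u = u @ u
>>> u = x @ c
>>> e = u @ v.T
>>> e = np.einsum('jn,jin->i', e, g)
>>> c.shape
(2, 37)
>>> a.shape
(37, 7)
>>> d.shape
(7, 37, 2)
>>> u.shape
(37, 37)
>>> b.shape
(37, 7, 2)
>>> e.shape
(7,)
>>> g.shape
(37, 7, 2)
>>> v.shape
(2, 37)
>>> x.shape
(37, 2)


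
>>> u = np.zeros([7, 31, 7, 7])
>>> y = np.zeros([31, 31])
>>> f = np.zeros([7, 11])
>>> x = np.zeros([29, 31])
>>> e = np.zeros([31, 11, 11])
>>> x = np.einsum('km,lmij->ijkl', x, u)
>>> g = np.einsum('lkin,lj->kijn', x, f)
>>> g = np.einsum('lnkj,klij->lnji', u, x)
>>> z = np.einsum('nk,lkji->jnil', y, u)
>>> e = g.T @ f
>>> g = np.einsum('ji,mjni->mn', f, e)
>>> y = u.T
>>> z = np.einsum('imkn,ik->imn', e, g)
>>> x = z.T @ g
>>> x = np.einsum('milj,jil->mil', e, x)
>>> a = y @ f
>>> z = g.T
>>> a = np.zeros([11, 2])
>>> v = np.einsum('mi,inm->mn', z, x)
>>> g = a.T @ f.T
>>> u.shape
(7, 31, 7, 7)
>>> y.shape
(7, 7, 31, 7)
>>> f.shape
(7, 11)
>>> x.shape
(29, 7, 31)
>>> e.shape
(29, 7, 31, 11)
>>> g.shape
(2, 7)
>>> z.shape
(31, 29)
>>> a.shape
(11, 2)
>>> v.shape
(31, 7)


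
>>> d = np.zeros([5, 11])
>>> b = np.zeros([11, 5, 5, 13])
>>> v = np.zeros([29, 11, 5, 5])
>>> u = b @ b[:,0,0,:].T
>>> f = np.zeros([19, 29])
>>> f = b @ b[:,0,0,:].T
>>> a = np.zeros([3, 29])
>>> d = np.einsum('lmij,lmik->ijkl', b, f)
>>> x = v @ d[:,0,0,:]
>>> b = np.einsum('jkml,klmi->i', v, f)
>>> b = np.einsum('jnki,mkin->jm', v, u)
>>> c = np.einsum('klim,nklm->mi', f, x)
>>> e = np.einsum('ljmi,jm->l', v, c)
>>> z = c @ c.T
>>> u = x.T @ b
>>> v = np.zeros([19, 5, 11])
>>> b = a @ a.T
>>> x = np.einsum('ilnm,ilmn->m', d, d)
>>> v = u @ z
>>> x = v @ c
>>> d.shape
(5, 13, 11, 11)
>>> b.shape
(3, 3)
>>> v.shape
(11, 5, 11, 11)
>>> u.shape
(11, 5, 11, 11)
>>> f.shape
(11, 5, 5, 11)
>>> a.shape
(3, 29)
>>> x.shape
(11, 5, 11, 5)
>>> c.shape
(11, 5)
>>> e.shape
(29,)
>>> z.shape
(11, 11)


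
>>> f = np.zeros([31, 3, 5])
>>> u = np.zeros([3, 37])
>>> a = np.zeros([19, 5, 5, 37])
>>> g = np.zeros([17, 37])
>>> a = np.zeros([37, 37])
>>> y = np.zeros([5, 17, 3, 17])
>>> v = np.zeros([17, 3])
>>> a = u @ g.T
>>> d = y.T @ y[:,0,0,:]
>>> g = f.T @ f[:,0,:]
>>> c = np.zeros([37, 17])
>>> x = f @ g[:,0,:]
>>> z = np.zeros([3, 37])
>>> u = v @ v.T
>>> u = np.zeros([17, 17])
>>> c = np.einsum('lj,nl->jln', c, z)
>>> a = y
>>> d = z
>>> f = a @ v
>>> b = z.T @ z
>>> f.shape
(5, 17, 3, 3)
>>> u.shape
(17, 17)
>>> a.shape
(5, 17, 3, 17)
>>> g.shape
(5, 3, 5)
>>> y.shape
(5, 17, 3, 17)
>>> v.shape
(17, 3)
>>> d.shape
(3, 37)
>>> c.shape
(17, 37, 3)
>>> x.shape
(31, 3, 5)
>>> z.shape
(3, 37)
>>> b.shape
(37, 37)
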